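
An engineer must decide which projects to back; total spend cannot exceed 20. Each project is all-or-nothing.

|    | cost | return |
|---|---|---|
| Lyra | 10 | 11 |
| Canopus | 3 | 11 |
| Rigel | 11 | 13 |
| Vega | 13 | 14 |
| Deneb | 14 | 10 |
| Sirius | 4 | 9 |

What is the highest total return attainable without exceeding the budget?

34

Allowing fractional choices, the relaxed optimum would be about 35.2, but projects are indivisible.
Canopus + Vega + Sirius: cost 3 + 13 + 4 = 20 ≤ 20, return 11 + 14 + 9 = 34.
Canopus + Rigel + Sirius: cost 3 + 11 + 4 = 18 ≤ 20, return 11 + 13 + 9 = 33.
Lyra + Canopus + Sirius: cost 10 + 3 + 4 = 17 ≤ 20, return 11 + 11 + 9 = 31.
Best is Canopus, Vega, and Sirius with total return 34.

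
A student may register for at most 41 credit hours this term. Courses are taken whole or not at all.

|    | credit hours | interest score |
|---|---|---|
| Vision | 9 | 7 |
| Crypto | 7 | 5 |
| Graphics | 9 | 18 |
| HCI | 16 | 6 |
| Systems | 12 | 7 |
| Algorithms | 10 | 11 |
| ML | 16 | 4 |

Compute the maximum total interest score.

Allowing fractional choices, the relaxed optimum would be about 44.5, but courses are indivisible.
Vision + Crypto + Graphics + Algorithms: credit hours 9 + 7 + 9 + 10 = 35 ≤ 41, interest score 7 + 5 + 18 + 11 = 41.
Vision + Graphics + Systems + Algorithms: credit hours 9 + 9 + 12 + 10 = 40 ≤ 41, interest score 7 + 18 + 7 + 11 = 43.
Best is Vision, Graphics, Systems, and Algorithms with total interest score 43.

43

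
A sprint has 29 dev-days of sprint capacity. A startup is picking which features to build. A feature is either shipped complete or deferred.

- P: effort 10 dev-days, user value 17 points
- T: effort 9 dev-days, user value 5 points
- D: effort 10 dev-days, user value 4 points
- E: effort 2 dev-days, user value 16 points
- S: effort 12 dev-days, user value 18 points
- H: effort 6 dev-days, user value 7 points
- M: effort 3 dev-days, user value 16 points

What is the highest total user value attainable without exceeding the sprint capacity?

67

Allowing fractional choices, the relaxed optimum would be about 69.3, but features are indivisible.
E + S + H + M: effort 2 + 12 + 6 + 3 = 23 ≤ 29, user value 16 + 18 + 7 + 16 = 57.
P + E + S + M: effort 10 + 2 + 12 + 3 = 27 ≤ 29, user value 17 + 16 + 18 + 16 = 67.
P + E + H + M: effort 10 + 2 + 6 + 3 = 21 ≤ 29, user value 17 + 16 + 7 + 16 = 56.
Best is P, E, S, and M with total user value 67.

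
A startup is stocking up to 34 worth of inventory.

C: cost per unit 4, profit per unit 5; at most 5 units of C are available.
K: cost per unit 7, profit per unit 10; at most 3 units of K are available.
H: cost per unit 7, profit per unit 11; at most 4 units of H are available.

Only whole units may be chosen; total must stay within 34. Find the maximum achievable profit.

49

H has the best ratio (11/7); taking only H gives at most 4×11 = 44 (stopped by the cost limit).
Mixing does better — 1×C and 4×H: cost 32 ≤ 34, profit 1·5 + 4·11 = 49.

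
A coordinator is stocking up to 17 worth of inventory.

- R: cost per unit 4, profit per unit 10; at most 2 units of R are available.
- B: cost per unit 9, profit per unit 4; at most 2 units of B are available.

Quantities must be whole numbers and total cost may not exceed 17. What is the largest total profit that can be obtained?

This is a bounded integer knapsack.
Take 2×R and 1×B: cost 17 ≤ 17, profit 2·10 + 1·4 = 24.
R has the best ratio (10/4) and is taken to its limit of 2; remaining capacity is filled optimally with the others.

24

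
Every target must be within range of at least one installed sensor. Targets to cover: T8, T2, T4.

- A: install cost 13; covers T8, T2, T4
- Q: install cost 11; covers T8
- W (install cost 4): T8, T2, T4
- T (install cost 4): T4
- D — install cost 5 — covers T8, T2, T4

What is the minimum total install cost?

W alone covers T8, T2, T4 — every target.
Total install cost: 4.

4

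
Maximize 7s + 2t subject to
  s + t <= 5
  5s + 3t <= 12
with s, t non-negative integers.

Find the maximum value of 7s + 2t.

14

The continuous relaxation peaks at (2.4, 0) with value 16.80; rounding to a feasible lattice point costs some objective.
(s,t)=(2,0): 1·2+1·0=2≤5, 5·2+3·0=10≤12, objective 14.
(s,t)=(1,1): 1·1+1·1=2≤5, 5·1+3·1=8≤12, objective 9.
The best lattice point is (2,0), giving 14.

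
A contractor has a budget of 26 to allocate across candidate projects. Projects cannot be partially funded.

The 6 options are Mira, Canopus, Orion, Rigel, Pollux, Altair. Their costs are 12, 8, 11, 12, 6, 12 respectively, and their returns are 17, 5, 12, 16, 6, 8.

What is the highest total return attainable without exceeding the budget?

33

This is a 0-1 knapsack instance.
Take Mira and Rigel: cost 12 + 12 = 24 ≤ 26, return 17 + 16 = 33.
No other feasible combination does better.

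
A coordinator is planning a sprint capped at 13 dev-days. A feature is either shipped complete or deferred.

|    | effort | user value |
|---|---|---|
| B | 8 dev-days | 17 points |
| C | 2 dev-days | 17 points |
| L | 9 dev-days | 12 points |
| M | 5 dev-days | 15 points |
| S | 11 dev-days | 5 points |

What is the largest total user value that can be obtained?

34

Take B and C: effort 8 + 2 = 10 ≤ 13, user value 17 + 17 = 34.
No other feasible combination does better.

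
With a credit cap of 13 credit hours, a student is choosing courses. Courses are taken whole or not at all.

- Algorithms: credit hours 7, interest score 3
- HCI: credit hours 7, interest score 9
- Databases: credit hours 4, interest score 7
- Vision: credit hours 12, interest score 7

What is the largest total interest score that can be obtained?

Take HCI and Databases: credit hours 7 + 4 = 11 ≤ 13, interest score 9 + 7 = 16.
No other feasible combination does better.

16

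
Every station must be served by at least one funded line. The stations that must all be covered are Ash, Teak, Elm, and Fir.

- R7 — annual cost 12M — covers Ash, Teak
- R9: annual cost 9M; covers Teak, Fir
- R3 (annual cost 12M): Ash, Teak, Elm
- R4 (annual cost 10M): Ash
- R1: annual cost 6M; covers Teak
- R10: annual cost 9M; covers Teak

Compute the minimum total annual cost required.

Choose R9 and R3: together they cover Ash, Teak, Elm, Fir — every station.
Total annual cost: 9 + 12 = 21.
No cover costs less than 21.

21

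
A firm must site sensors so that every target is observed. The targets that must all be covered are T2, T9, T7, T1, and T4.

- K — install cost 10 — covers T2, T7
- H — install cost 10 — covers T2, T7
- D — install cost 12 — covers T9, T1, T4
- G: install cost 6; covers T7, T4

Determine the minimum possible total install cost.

The greedy cost-per-new-target heuristic would pick G, D, and K for 28, but a cheaper cover exists.
Choose K and D: together they cover T2, T9, T7, T1, T4 — every target.
Total install cost: 10 + 12 = 22.
No cover costs less than 22.

22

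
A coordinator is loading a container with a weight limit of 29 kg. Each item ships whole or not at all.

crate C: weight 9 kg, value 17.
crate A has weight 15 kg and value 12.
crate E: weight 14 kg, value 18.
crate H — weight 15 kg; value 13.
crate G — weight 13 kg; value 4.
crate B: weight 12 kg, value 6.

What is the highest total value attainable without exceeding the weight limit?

Allowing fractional choices, the relaxed optimum would be about 40.2, but items are indivisible.
crate C + crate E: weight 9 + 14 = 23 ≤ 29, value 17 + 18 = 35.
crate E + crate H: weight 14 + 15 = 29 ≤ 29, value 18 + 13 = 31.
Best is crate C and crate E with total value 35.

35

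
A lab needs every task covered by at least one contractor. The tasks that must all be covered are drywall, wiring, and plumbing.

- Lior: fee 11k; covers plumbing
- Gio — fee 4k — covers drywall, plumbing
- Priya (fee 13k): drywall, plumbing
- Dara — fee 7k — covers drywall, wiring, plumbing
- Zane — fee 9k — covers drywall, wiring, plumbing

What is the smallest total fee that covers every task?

The greedy cost-per-new-task heuristic would pick Gio and Dara for 11, but a cheaper cover exists.
Dara alone covers drywall, wiring, plumbing — every task.
Total fee: 7.
No cover costs less than 7.

7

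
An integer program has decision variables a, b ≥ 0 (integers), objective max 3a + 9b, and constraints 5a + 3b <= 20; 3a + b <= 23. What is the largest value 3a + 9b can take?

Relaxing integrality, the LP optimum is 60.00 at (a,b) = (0, 6.67), which is not an integer point.
(a,b)=(0,6): 5·0+3·6=18≤20, 3·0+1·6=6≤23, objective 54.
(a,b)=(1,5): 5·1+3·5=20≤20, 3·1+1·5=8≤23, objective 48.
(a,b)=(0,5): 5·0+3·5=15≤20, 3·0+1·5=5≤23, objective 45.
Maximum is 54 at (a,b)=(0,6).

54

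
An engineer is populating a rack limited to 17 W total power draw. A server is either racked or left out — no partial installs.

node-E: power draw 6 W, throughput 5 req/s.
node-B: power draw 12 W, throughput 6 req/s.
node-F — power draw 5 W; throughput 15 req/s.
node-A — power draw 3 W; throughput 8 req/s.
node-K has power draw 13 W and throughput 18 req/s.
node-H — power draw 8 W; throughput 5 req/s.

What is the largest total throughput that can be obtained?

28

This is an integer program with binary decision variables.
Allowing fractional choices, the relaxed optimum would be about 35.5, but servers are indivisible.
node-E + node-F + node-A: power draw 6 + 5 + 3 = 14 ≤ 17, throughput 5 + 15 + 8 = 28.
node-A + node-K: power draw 3 + 13 = 16 ≤ 17, throughput 8 + 18 = 26.
node-F + node-A + node-H: power draw 5 + 3 + 8 = 16 ≤ 17, throughput 15 + 8 + 5 = 28.
The maximum throughput is 28; one optimal choice is node-E, node-F, and node-A.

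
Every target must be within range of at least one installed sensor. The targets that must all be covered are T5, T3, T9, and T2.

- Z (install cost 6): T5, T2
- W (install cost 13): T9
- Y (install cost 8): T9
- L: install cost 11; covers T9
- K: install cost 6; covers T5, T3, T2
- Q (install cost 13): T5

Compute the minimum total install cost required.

14

This is a weighted set-cover instance.
Choose Y and K: together they cover T5, T3, T9, T2 — every target.
Total install cost: 8 + 6 = 14.
No cover costs less than 14.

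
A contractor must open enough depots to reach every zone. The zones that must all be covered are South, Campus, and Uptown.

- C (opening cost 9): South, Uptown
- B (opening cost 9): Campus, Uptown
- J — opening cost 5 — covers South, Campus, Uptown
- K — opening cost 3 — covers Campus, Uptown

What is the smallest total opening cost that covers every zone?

The greedy cost-per-new-zone heuristic would pick K and J for 8, but a cheaper cover exists.
J alone covers South, Campus, Uptown — every zone.
Total opening cost: 5.
No cover costs less than 5.

5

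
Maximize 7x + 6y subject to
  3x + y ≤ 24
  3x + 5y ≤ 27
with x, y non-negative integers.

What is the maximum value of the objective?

56

The continuous relaxation peaks at (7.75, 0.75) with value 58.75; rounding to a feasible lattice point costs some objective.
(x,y)=(8,0): 3·8+1·0=24≤24, 3·8+5·0=24≤27, objective 56.
(x,y)=(7,1): 3·7+1·1=22≤24, 3·7+5·1=26≤27, objective 55.
(x,y)=(7,0): 3·7+1·0=21≤24, 3·7+5·0=21≤27, objective 49.
The best lattice point is (8,0), giving 56.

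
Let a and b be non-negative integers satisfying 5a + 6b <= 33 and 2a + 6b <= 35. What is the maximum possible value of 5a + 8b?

The continuous relaxation peaks at (0, 5.5) with value 44.00; rounding to a feasible lattice point costs some objective.
(a,b)=(0,5) is feasible, giving 40.
(a,b)=(1,4) is feasible, giving 37.
(a,b)=(0,4) is feasible, giving 32.
No feasible integer point exceeds 40.

40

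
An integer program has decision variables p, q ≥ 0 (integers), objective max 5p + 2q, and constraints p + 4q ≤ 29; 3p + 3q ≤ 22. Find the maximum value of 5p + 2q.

The continuous relaxation peaks at (7.33, 0) with value 36.67; rounding to a feasible lattice point costs some objective.
(p,q)=(7,0): 1·7+4·0=7≤29, 3·7+3·0=21≤22, objective 35.
(p,q)=(6,1): 1·6+4·1=10≤29, 3·6+3·1=21≤22, objective 32.
(p,q)=(6,0): 1·6+4·0=6≤29, 3·6+3·0=18≤22, objective 30.
Maximum is 35 at (p,q)=(7,0).

35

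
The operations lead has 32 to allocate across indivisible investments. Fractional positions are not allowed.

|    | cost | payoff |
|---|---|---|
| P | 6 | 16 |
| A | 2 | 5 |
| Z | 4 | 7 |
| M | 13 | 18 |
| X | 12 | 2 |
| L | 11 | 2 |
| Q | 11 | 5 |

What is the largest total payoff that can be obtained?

46

Take P, A, Z, and M: cost 6 + 2 + 4 + 13 = 25 ≤ 32, payoff 16 + 5 + 7 + 18 = 46.
No other feasible combination does better.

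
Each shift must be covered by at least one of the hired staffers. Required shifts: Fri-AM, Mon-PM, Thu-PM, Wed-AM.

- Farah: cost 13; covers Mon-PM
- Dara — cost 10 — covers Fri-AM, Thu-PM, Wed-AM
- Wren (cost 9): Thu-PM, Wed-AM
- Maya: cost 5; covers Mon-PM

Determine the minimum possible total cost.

Choose Dara and Maya: together they cover Fri-AM, Mon-PM, Thu-PM, Wed-AM — every shift.
Total cost: 10 + 5 = 15.
No cover costs less than 15.

15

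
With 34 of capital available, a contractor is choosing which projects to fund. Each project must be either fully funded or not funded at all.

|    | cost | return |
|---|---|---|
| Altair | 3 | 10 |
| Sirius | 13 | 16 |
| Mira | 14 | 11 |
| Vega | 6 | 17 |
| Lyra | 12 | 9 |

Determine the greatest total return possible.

52

Allowing fractional choices, the relaxed optimum would be about 52.4, but projects are indivisible.
Altair + Sirius + Vega: cost 3 + 13 + 6 = 22 ≤ 34, return 10 + 16 + 17 = 43.
Sirius + Mira + Vega: cost 13 + 14 + 6 = 33 ≤ 34, return 16 + 11 + 17 = 44.
Altair + Sirius + Vega + Lyra: cost 3 + 13 + 6 + 12 = 34 ≤ 34, return 10 + 16 + 17 + 9 = 52.
Best is Altair, Sirius, Vega, and Lyra with total return 52.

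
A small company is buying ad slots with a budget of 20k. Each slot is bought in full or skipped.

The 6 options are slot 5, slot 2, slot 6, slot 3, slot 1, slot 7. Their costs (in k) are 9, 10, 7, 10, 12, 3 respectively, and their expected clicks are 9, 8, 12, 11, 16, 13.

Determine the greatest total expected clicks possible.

36

Take slot 6, slot 3, and slot 7: cost 7 + 10 + 3 = 20 ≤ 20, expected clicks 12 + 11 + 13 = 36.
No other feasible combination does better.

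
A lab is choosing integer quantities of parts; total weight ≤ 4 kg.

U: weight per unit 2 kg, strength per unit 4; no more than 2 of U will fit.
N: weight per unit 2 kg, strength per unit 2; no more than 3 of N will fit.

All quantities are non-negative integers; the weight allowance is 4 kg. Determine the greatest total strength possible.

This is a bounded integer knapsack.
2×U: weight 4 ≤ 4, strength 2·4 = 8.
1×U and 1×N: weight 4 ≤ 4, strength 1·4 + 1·2 = 6.
Best is 8.

8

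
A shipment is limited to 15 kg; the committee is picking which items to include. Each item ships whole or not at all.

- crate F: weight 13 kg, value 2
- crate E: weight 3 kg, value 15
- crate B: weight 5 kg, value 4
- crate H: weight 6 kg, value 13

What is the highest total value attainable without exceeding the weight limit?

This is a 0-1 knapsack instance.
Allowing fractional choices, the relaxed optimum would be about 32.2, but items are indivisible.
crate E + crate B: weight 3 + 5 = 8 ≤ 15, value 15 + 4 = 19.
crate E + crate H: weight 3 + 6 = 9 ≤ 15, value 15 + 13 = 28.
crate E + crate B + crate H: weight 3 + 5 + 6 = 14 ≤ 15, value 15 + 4 + 13 = 32.
Best is crate E, crate B, and crate H with total value 32.

32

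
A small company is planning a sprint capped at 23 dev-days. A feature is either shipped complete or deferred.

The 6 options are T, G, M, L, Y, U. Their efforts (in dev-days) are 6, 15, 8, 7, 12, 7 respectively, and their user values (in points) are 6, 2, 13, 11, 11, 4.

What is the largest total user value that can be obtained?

Treat it as a binary knapsack problem.
Allowing fractional choices, the relaxed optimum would be about 31.8, but features are indivisible.
M + L: effort 8 + 7 = 15 ≤ 23, user value 13 + 11 = 24.
T + M + L: effort 6 + 8 + 7 = 21 ≤ 23, user value 6 + 13 + 11 = 30.
M + L + U: effort 8 + 7 + 7 = 22 ≤ 23, user value 13 + 11 + 4 = 28.
Best is T, M, and L with total user value 30.

30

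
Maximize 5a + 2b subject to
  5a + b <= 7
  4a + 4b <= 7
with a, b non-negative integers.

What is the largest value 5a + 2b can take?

(a,b)=(1,0) is feasible, giving 5.
(a,b)=(0,1) is feasible, giving 2.
No feasible integer point exceeds 5.

5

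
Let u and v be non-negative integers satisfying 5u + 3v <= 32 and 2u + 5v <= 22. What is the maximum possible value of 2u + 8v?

Relaxing integrality, the LP optimum is 35.20 at (u,v) = (0, 4.4), which is not an integer point.
(u,v)=(1,4): 5·1+3·4=17≤32, 2·1+5·4=22≤22, objective 34.
(u,v)=(0,4): 5·0+3·4=12≤32, 2·0+5·4=20≤22, objective 32.
(u,v)=(2,3): 5·2+3·3=19≤32, 2·2+5·3=19≤22, objective 28.
The best lattice point is (1,4), giving 34.

34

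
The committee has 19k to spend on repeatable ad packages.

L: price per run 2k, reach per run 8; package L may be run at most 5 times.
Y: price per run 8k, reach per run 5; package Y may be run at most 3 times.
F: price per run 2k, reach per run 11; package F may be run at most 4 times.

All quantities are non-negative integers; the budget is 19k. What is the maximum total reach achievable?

84

Take 5×L and 4×F: price 18 ≤ 19, reach 5·8 + 4·11 = 84.
F has the best ratio (11/2) and is taken to its limit of 4; remaining capacity is filled optimally with the others.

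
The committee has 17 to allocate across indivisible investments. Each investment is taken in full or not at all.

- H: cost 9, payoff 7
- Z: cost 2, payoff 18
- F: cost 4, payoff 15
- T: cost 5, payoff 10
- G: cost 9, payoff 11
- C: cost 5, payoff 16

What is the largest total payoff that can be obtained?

59

Take Z, F, T, and C: cost 2 + 4 + 5 + 5 = 16 ≤ 17, payoff 18 + 15 + 10 + 16 = 59.
No other feasible combination does better.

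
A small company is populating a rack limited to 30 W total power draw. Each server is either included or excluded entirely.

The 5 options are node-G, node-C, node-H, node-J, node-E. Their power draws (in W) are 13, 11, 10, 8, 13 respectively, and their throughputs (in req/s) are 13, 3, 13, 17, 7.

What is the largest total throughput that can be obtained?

Allowing fractional choices, the relaxed optimum would be about 42.0, but servers are indivisible.
node-H + node-J: power draw 10 + 8 = 18 ≤ 30, throughput 13 + 17 = 30.
node-G + node-J: power draw 13 + 8 = 21 ≤ 30, throughput 13 + 17 = 30.
node-C + node-H + node-J: power draw 11 + 10 + 8 = 29 ≤ 30, throughput 3 + 13 + 17 = 33.
Best is node-C, node-H, and node-J with total throughput 33.

33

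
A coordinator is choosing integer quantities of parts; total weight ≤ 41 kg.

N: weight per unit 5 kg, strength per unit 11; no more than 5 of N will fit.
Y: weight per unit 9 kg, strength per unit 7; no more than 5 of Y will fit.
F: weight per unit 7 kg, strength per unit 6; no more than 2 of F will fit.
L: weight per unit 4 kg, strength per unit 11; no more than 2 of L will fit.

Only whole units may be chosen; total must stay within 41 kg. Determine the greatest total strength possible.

83

This is a bounded integer knapsack.
Take 5×N, 1×F, and 2×L: weight 40 ≤ 41, strength 5·11 + 1·6 + 2·11 = 83.
L has the best ratio (11/4) and is taken to its limit of 2; remaining capacity is filled optimally with the others.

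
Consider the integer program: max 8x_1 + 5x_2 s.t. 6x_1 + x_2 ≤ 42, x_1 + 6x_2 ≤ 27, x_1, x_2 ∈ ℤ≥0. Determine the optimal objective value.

(x_1,x_2)=(6,3): 6·6+1·3=39≤42, 1·6+6·3=24≤27, objective 63.
(x_1,x_2)=(6,2): 6·6+1·2=38≤42, 1·6+6·2=18≤27, objective 58.
(x_1,x_2)=(5,3): 6·5+1·3=33≤42, 1·5+6·3=23≤27, objective 55.
No feasible integer point exceeds 63.

63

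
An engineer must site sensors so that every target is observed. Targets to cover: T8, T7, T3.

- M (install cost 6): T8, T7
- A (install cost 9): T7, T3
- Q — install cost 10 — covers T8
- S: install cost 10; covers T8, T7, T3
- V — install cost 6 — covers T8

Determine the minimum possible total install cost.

10

The greedy cost-per-new-target heuristic would pick M and A for 15, but a cheaper cover exists.
S alone covers T8, T7, T3 — every target.
Total install cost: 10.
No cover costs less than 10.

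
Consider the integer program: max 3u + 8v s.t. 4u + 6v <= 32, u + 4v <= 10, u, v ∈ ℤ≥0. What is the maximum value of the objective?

26

(u,v)=(6,1): 4·6+6·1=30≤32, 1·6+4·1=10≤10, objective 26.
(u,v)=(5,1): 4·5+6·1=26≤32, 1·5+4·1=9≤10, objective 23.
The best lattice point is (6,1), giving 26.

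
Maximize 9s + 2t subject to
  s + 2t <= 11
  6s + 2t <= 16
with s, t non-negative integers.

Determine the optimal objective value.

(s,t)=(2,2): 1·2+2·2=6≤11, 6·2+2·2=16≤16, objective 22.
(s,t)=(2,1): 1·2+2·1=4≤11, 6·2+2·1=14≤16, objective 20.
(s,t)=(2,0): 1·2+2·0=2≤11, 6·2+2·0=12≤16, objective 18.
(s,t)=(1,3): 1·1+2·3=7≤11, 6·1+2·3=12≤16, objective 15.
Maximum is 22 at (s,t)=(2,2).

22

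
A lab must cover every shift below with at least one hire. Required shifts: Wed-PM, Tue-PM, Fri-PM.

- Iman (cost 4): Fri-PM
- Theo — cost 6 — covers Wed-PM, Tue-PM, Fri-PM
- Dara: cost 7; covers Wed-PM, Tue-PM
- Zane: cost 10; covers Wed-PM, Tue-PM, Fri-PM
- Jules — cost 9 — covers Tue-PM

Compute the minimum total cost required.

Theo alone covers Wed-PM, Tue-PM, Fri-PM — every shift.
Total cost: 6.
No cover costs less than 6.

6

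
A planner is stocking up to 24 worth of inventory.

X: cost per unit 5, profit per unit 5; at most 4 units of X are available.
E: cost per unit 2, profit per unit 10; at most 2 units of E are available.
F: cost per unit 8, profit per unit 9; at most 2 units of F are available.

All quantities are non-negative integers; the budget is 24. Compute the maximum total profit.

This is a bounded integer knapsack.
2×X, 2×E, and 1×F: cost 22 ≤ 24, profit 2·5 + 2·10 + 1·9 = 39.
4×X and 2×E: cost 24 ≤ 24, profit 4·5 + 2·10 = 40.
Best is 40.

40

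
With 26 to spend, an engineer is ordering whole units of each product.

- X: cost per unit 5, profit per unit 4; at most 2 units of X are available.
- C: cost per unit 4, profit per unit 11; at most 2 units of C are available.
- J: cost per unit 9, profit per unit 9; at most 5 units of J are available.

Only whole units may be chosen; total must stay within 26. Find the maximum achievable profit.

40

This is a bounded integer knapsack.
2×C and 2×J: cost 26 ≤ 26, profit 2·11 + 2·9 = 40.
1×X, 2×C, and 1×J: cost 22 ≤ 26, profit 1·4 + 2·11 + 1·9 = 35.
Best is 40.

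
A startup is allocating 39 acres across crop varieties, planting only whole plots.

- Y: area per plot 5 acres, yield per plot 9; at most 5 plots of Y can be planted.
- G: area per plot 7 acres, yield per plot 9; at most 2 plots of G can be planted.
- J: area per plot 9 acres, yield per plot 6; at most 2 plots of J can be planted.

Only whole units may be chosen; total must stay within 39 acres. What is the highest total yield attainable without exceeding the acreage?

63

Take 5×Y and 2×G: area 39 ≤ 39, yield 5·9 + 2·9 = 63.
Y has the best ratio (9/5) and is taken to its limit of 5; remaining capacity is filled optimally with the others.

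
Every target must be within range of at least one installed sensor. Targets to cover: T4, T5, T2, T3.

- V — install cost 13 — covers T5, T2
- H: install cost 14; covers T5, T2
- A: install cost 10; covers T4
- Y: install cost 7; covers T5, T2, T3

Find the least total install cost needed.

17

Choose A and Y: together they cover T4, T5, T2, T3 — every target.
Total install cost: 10 + 7 = 17.
No cover costs less than 17.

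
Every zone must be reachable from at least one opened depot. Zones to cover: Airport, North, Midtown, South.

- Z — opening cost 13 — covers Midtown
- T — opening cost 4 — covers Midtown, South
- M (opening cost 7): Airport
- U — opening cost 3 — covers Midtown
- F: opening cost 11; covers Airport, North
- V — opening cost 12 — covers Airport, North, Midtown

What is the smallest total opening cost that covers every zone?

15

Choose T and F: together they cover Airport, North, Midtown, South — every zone.
Total opening cost: 4 + 11 = 15.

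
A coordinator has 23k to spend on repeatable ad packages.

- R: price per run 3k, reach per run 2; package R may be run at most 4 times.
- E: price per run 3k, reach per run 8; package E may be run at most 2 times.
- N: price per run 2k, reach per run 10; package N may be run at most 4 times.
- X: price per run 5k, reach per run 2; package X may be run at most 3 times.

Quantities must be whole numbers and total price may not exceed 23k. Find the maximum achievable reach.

62

N has the best ratio (10/2); taking only N gives at most 4×10 = 40 (stopped by the supply cap of 4).
Mixing does better — 3×R, 2×E, and 4×N: price 23 ≤ 23, reach 3·2 + 2·8 + 4·10 = 62.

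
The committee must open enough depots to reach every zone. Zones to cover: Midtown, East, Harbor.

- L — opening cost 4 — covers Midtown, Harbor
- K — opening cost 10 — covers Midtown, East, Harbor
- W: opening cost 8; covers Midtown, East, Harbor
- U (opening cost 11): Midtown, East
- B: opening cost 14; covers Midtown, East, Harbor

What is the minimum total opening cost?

The greedy cost-per-new-zone heuristic would pick L and W for 12, but a cheaper cover exists.
W alone covers Midtown, East, Harbor — every zone.
Total opening cost: 8.
No cover costs less than 8.

8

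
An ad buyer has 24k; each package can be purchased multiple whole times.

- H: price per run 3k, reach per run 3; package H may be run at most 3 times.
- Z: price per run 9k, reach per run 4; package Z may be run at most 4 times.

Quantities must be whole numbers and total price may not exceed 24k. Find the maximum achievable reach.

This is a bounded integer knapsack.
Take 2×H and 2×Z: price 24 ≤ 24, reach 2·3 + 2·4 = 14.
No other integer combination yields more.

14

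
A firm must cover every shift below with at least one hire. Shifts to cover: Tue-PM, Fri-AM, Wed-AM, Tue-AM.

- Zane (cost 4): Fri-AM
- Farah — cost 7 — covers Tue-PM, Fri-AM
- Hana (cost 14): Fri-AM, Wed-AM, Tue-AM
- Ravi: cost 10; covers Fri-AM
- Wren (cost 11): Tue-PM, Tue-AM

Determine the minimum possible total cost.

21

Choose Farah and Hana: together they cover Tue-PM, Fri-AM, Wed-AM, Tue-AM — every shift.
Total cost: 7 + 14 = 21.
No cover costs less than 21.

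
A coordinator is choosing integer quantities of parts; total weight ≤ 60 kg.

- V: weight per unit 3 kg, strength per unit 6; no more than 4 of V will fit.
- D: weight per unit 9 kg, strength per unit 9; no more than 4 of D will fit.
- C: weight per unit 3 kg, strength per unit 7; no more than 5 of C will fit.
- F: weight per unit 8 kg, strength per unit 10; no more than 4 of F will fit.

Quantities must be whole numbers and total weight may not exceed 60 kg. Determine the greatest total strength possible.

C has the best ratio (7/3); taking only C gives at most 5×7 = 35 (stopped by the supply cap of 5).
Mixing does better — 4×V, 5×C, and 4×F: weight 59 ≤ 60, strength 4·6 + 5·7 + 4·10 = 99.

99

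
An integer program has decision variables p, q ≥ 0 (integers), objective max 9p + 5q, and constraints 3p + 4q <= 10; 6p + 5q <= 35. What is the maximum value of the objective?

27

(p,q)=(3,0): 3·3+4·0=9≤10, 6·3+5·0=18≤35, objective 27.
(p,q)=(2,1): 3·2+4·1=10≤10, 6·2+5·1=17≤35, objective 23.
(p,q)=(2,0): 3·2+4·0=6≤10, 6·2+5·0=12≤35, objective 18.
The best lattice point is (3,0), giving 27.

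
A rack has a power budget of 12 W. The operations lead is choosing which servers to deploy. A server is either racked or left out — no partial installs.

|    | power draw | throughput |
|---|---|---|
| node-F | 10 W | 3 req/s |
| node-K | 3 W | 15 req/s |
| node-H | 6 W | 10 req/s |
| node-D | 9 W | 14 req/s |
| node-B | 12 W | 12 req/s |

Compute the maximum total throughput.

29

This is a 0-1 knapsack instance.
node-K + node-D: power draw 3 + 9 = 12 ≤ 12, throughput 15 + 14 = 29.
node-K: power draw 3 ≤ 12, throughput 15.
node-K + node-H: power draw 3 + 6 = 9 ≤ 12, throughput 15 + 10 = 25.
Best is node-K and node-D with total throughput 29.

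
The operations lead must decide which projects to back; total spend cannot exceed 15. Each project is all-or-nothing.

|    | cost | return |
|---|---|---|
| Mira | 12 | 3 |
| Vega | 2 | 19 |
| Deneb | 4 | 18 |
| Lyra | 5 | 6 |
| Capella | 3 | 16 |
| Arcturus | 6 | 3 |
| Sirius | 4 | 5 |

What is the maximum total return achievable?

This is a 0-1 knapsack instance.
Take Vega, Deneb, Lyra, and Capella: cost 2 + 4 + 5 + 3 = 14 ≤ 15, return 19 + 18 + 6 + 16 = 59.
No other feasible combination does better.

59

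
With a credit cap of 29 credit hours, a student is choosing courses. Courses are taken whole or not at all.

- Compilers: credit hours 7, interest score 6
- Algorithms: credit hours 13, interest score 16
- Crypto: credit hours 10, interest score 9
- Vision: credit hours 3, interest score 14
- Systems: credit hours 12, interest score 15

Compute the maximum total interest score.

45

Allowing fractional choices, the relaxed optimum would be about 45.9, but courses are indivisible.
Algorithms + Crypto + Vision: credit hours 13 + 10 + 3 = 26 ≤ 29, interest score 16 + 9 + 14 = 39.
Algorithms + Vision + Systems: credit hours 13 + 3 + 12 = 28 ≤ 29, interest score 16 + 14 + 15 = 45.
Crypto + Vision + Systems: credit hours 10 + 3 + 12 = 25 ≤ 29, interest score 9 + 14 + 15 = 38.
Best is Algorithms, Vision, and Systems with total interest score 45.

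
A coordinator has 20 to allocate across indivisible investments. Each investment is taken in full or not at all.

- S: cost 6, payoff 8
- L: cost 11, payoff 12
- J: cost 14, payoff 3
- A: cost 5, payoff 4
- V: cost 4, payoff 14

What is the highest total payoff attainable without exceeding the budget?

30

This is a 0-1 knapsack instance.
L + A + V: cost 11 + 5 + 4 = 20 ≤ 20, payoff 12 + 4 + 14 = 30.
L + V: cost 11 + 4 = 15 ≤ 20, payoff 12 + 14 = 26.
S + A + V: cost 6 + 5 + 4 = 15 ≤ 20, payoff 8 + 4 + 14 = 26.
Best is L, A, and V with total payoff 30.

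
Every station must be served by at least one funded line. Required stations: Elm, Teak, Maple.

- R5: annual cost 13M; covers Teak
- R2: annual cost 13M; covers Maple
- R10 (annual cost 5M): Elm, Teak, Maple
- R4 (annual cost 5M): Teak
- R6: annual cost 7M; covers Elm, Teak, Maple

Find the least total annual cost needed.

This is an integer covering problem.
R10 alone covers Elm, Teak, Maple — every station.
Total annual cost: 5.

5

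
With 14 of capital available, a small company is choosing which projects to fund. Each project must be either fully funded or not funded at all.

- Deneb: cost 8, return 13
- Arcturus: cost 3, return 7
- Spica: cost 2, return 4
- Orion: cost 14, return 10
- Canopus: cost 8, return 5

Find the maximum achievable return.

24

Deneb + Arcturus: cost 8 + 3 = 11 ≤ 14, return 13 + 7 = 20.
Deneb + Arcturus + Spica: cost 8 + 3 + 2 = 13 ≤ 14, return 13 + 7 + 4 = 24.
Best is Deneb, Arcturus, and Spica with total return 24.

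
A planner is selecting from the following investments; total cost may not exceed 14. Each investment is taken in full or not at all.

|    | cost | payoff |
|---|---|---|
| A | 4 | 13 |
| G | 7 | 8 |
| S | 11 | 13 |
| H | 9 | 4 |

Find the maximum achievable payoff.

21

A + H: cost 4 + 9 = 13 ≤ 14, payoff 13 + 4 = 17.
A + G: cost 4 + 7 = 11 ≤ 14, payoff 13 + 8 = 21.
Best is A and G with total payoff 21.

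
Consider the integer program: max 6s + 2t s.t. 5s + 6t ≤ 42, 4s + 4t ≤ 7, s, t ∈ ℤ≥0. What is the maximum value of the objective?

6

Relaxing integrality, the LP optimum is 10.50 at (s,t) = (1.75, 0), which is not an integer point.
(s,t)=(1,0): 5·1+6·0=5≤42, 4·1+4·0=4≤7, objective 6.
(s,t)=(0,1): 5·0+6·1=6≤42, 4·0+4·1=4≤7, objective 2.
(s,t)=(0,0): 5·0+6·0=0≤42, 4·0+4·0=0≤7, objective 0.
No feasible integer point exceeds 6.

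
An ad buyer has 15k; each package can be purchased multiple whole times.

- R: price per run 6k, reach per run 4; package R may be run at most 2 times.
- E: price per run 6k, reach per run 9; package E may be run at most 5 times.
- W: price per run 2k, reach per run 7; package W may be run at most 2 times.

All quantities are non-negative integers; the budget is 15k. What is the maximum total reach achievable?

25

2×E and 1×W: price 14 ≤ 15, reach 2·9 + 1·7 = 25.
1×E and 2×W: price 10 ≤ 15, reach 1·9 + 2·7 = 23.
Best is 25.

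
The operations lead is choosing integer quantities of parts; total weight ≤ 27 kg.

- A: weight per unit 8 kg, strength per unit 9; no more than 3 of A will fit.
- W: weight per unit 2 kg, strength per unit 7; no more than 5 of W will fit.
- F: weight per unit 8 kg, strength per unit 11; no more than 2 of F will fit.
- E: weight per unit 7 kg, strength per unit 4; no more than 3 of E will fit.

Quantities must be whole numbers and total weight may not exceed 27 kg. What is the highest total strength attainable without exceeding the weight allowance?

57

1×A, 5×W, and 1×F: weight 26 ≤ 27, strength 1·9 + 5·7 + 1·11 = 55.
5×W and 2×F: weight 26 ≤ 27, strength 5·7 + 2·11 = 57.
Best is 57.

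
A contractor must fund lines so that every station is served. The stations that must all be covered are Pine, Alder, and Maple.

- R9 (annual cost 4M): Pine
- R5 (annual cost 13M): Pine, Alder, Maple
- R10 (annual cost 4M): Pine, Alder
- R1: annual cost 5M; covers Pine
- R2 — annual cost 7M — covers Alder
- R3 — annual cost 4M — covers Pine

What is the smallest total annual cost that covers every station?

13

This is an integer covering problem.
R5 alone covers Pine, Alder, Maple — every station.
Total annual cost: 13.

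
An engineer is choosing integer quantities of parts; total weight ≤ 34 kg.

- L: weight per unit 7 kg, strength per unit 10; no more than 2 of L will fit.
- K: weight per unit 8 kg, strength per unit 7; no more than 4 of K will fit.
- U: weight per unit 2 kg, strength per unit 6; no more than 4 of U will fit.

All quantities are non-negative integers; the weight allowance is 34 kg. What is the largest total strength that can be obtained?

51

U has the best ratio (6/2); taking only U gives at most 4×6 = 24 (stopped by the supply cap of 4).
Mixing does better — 2×L, 1×K, and 4×U: weight 30 ≤ 34, strength 2·10 + 1·7 + 4·6 = 51.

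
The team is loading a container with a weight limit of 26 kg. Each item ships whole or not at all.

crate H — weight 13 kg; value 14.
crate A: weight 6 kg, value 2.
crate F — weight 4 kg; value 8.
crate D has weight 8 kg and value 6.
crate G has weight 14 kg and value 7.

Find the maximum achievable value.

28

Allowing fractional choices, the relaxed optimum would be about 28.5, but items are indivisible.
crate H + crate F: weight 13 + 4 = 17 ≤ 26, value 14 + 8 = 22.
crate H + crate F + crate D: weight 13 + 4 + 8 = 25 ≤ 26, value 14 + 8 + 6 = 28.
crate H + crate A + crate F: weight 13 + 6 + 4 = 23 ≤ 26, value 14 + 2 + 8 = 24.
Best is crate H, crate F, and crate D with total value 28.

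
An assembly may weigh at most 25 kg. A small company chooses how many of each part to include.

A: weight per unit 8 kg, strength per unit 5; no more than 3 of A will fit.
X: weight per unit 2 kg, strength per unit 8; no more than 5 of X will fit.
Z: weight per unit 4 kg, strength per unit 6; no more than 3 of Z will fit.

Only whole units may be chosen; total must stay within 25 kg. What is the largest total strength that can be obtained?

58

X has the best ratio (8/2); taking only X gives at most 5×8 = 40 (stopped by the supply cap of 5).
Mixing does better — 5×X and 3×Z: weight 22 ≤ 25, strength 5·8 + 3·6 = 58.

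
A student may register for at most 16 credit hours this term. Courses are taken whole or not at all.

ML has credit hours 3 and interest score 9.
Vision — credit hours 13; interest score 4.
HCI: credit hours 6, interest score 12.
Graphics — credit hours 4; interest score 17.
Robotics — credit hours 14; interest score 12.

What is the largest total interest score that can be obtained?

HCI + Graphics: credit hours 6 + 4 = 10 ≤ 16, interest score 12 + 17 = 29.
ML + HCI + Graphics: credit hours 3 + 6 + 4 = 13 ≤ 16, interest score 9 + 12 + 17 = 38.
ML + Graphics: credit hours 3 + 4 = 7 ≤ 16, interest score 9 + 17 = 26.
Best is ML, HCI, and Graphics with total interest score 38.

38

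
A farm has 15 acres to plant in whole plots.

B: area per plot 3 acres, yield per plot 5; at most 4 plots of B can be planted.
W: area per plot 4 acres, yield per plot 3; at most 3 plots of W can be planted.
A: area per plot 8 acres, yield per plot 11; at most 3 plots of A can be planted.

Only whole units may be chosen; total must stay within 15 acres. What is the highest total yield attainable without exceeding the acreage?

B has the best ratio (5/3); taking only B gives at most 4×5 = 20 (stopped by the supply cap of 4).
Mixing does better — 2×B and 1×A: area 14 ≤ 15, yield 2·5 + 1·11 = 21.

21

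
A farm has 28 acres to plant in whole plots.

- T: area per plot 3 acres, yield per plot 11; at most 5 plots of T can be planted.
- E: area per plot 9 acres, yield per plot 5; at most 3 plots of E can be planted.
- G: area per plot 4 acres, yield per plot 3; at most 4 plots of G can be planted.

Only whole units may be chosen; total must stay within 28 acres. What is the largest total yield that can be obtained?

64

Take 5×T and 3×G: area 27 ≤ 28, yield 5·11 + 3·3 = 64.
T has the best ratio (11/3) and is taken to its limit of 5; remaining capacity is filled optimally with the others.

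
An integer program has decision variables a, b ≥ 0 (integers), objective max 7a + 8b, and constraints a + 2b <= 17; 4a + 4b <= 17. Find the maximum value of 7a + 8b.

(a,b)=(0,4) is feasible, giving 32.
(a,b)=(1,3) is feasible, giving 31.
(a,b)=(0,3) is feasible, giving 24.
Maximum is 32 at (a,b)=(0,4).

32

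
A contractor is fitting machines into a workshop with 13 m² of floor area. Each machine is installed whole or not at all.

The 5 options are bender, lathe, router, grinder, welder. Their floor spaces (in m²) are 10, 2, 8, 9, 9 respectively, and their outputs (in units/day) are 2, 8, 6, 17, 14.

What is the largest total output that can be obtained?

grinder: floor space 9 ≤ 13, output 17.
lathe + welder: floor space 2 + 9 = 11 ≤ 13, output 8 + 14 = 22.
lathe + grinder: floor space 2 + 9 = 11 ≤ 13, output 8 + 17 = 25.
Best is lathe and grinder with total output 25.

25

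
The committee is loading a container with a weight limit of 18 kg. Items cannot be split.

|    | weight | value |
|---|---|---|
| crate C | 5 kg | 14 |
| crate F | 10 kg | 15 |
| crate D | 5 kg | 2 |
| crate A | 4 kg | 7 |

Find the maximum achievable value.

29

crate C + crate D + crate A: weight 5 + 5 + 4 = 14 ≤ 18, value 14 + 2 + 7 = 23.
crate C + crate F: weight 5 + 10 = 15 ≤ 18, value 14 + 15 = 29.
Best is crate C and crate F with total value 29.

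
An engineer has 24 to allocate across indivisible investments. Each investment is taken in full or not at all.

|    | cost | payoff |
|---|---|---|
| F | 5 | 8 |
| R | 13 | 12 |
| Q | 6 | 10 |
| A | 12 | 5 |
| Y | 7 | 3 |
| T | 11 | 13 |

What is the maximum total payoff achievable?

F + R + Q: cost 5 + 13 + 6 = 24 ≤ 24, payoff 8 + 12 + 10 = 30.
Q + Y + T: cost 6 + 7 + 11 = 24 ≤ 24, payoff 10 + 3 + 13 = 26.
F + Q + T: cost 5 + 6 + 11 = 22 ≤ 24, payoff 8 + 10 + 13 = 31.
Best is F, Q, and T with total payoff 31.

31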